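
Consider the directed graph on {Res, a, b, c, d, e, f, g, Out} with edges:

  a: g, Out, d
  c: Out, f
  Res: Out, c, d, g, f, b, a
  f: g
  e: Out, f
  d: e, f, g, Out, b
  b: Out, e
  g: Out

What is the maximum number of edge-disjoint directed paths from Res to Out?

6

Assign every edge capacity 1; by Menger, the answer equals the max flow.
Path Res→Out (+1); total 1.
Path Res→a→Out (+1); total 2.
Path Res→b→Out (+1); total 3.
Path Res→c→Out (+1); total 4.
Path Res→d→Out (+1); total 5.
Path Res→g→Out (+1); total 6.
No residual Res→Out path; max flow = 6.
Certifying cut of size 6: {Res→Out, Res→a, Res→b, Res→c, Res→d, g→Out}.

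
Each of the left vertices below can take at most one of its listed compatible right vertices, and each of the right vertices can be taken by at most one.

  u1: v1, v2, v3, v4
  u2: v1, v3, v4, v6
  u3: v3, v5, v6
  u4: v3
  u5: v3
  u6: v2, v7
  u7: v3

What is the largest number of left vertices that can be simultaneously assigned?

5

Unit-capacity flow: source→left, listed edges, right→sink; max matching = max flow.
Augmenting path u1→v1 (+1); matched 1.
Augmenting path u2→v3 (+1); matched 2.
Augmenting path u3→v5 (+1); matched 3.
Augmenting path u6→v2 (+1); matched 4.
Augmenting path u4→v3→u2→v4 (+1); matched 5.
No augmenting path remains; maximum matching = 5.
König certificate: {u1, u2, u3, u6, v3} is a vertex cover of size 5 (every listed pair touches it), so no matching can be larger.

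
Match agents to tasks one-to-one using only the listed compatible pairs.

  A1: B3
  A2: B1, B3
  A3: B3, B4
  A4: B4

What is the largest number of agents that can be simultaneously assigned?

3

Unit-capacity flow: source→left, listed edges, right→sink; max matching = max flow.
Augmenting path A1→B3 (+1); matched 1.
Augmenting path A2→B1 (+1); matched 2.
Augmenting path A3→B4 (+1); matched 3.
No augmenting path remains; maximum matching = 3.
König certificate: {A2, B3, B4} is a vertex cover of size 3 (every listed pair touches it), so no matching can be larger.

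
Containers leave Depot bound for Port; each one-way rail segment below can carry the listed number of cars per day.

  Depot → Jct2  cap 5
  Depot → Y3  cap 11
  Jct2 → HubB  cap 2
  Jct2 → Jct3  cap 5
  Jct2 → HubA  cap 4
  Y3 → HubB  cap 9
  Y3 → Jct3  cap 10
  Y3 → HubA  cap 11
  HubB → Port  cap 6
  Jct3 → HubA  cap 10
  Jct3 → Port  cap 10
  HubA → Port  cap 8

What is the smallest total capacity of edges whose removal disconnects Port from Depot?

16

Augment Depot→Jct2→HubB→Port: bottleneck 2, flow now 2.
Augment Depot→Jct2→Jct3→Port: bottleneck 3, flow now 5.
Augment Depot→Y3→HubB→Port: bottleneck 4, flow now 9.
Augment Depot→Y3→Jct3→Port: bottleneck 7, flow now 16.
No augmenting path remains; maximum flow = 16.
By max-flow min-cut, the minimum cut capacity equals the max flow.
In the residual graph, reachable from Depot: {Depot}.
Min-cut edges: Depot→Jct2 (5), Depot→Y3 (11); capacity 5 + 11 = 16.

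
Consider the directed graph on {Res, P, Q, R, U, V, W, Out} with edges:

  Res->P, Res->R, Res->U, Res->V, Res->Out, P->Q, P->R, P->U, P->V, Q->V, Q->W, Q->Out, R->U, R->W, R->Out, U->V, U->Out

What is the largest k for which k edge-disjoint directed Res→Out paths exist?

4

Assign every edge capacity 1; by Menger, the answer equals the max flow.
Path Res→Out (+1); total 1.
Path Res→R→Out (+1); total 2.
Path Res→U→Out (+1); total 3.
Path Res→P→Q→Out (+1); total 4.
No residual Res→Out path; max flow = 4.
Certifying cut of size 4: {Res→Out, Res→P, Res→R, Res→U}.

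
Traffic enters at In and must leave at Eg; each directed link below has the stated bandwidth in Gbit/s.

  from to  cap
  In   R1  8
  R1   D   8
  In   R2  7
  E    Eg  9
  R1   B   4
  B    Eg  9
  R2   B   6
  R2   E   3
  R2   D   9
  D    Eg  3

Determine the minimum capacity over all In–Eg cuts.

14

Augment In→R2→E→Eg: bottleneck 3, flow now 3.
Augment In→R2→B→Eg: bottleneck 4, flow now 7.
Augment In→R1→B→Eg: bottleneck 4, flow now 11.
Augment In→R1→D→Eg: bottleneck 3, flow now 14.
No augmenting path remains; maximum flow = 14.
By max-flow min-cut, the minimum cut capacity equals the max flow.
In the residual graph, reachable from In: {In, R1, D}.
Min-cut edges: In→R2 (7), R1→B (4), D→Eg (3); capacity 7 + 4 + 3 = 14.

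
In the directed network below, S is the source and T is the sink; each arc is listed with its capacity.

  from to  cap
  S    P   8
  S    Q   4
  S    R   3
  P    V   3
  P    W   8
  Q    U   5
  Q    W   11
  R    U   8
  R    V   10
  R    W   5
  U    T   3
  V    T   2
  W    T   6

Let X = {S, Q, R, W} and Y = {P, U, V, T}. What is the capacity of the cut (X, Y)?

Edges leaving {S, Q, R, W}: S→P (8), Q→U (5), R→U (8), R→V (10), W→T (6).
Cut capacity = 8 + 5 + 8 + 10 + 6 = 37.

37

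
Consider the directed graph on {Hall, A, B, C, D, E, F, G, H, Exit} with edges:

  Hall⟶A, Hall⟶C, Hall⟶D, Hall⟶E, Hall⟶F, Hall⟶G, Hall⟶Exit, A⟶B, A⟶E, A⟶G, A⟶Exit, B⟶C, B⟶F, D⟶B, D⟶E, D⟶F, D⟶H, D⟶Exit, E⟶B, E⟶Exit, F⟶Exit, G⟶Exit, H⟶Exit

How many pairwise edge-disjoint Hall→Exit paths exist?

Assign every edge capacity 1; by Menger, the answer equals the max flow.
Path Hall→Exit (+1); total 1.
Path Hall→A→Exit (+1); total 2.
Path Hall→D→Exit (+1); total 3.
Path Hall→E→Exit (+1); total 4.
Path Hall→F→Exit (+1); total 5.
Path Hall→G→Exit (+1); total 6.
No residual Hall→Exit path; max flow = 6.
Certifying cut of size 6: {Hall→A, Hall→D, Hall→E, Hall→Exit, Hall→F, Hall→G}.

6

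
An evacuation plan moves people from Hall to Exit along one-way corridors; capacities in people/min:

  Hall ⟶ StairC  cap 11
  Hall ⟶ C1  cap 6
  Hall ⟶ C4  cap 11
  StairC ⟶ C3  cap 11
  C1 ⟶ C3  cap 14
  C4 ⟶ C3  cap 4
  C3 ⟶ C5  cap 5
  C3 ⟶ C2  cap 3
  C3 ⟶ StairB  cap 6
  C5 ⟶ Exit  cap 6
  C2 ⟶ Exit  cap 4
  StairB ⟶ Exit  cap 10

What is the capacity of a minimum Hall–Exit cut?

Augment Hall→StairC→C3→C5→Exit: bottleneck 5, flow now 5.
Augment Hall→StairC→C3→C2→Exit: bottleneck 3, flow now 8.
Augment Hall→StairC→C3→StairB→Exit: bottleneck 3, flow now 11.
Augment Hall→C1→C3→StairB→Exit: bottleneck 3, flow now 14.
No augmenting path remains; maximum flow = 14.
By max-flow min-cut, the minimum cut capacity equals the max flow.
In the residual graph, reachable from Hall: {Hall, StairC, C1, C4, C3}.
Min-cut edges: C3→C5 (5), C3→C2 (3), C3→StairB (6); capacity 5 + 3 + 6 = 14.

14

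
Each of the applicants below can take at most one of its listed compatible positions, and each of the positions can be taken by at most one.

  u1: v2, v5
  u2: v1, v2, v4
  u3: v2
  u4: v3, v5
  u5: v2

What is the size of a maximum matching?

Unit-capacity flow: source→left, listed edges, right→sink; max matching = max flow.
Augmenting path u1→v2 (+1); matched 1.
Augmenting path u2→v1 (+1); matched 2.
Augmenting path u4→v3 (+1); matched 3.
Augmenting path u3→v2→u1→v5 (+1); matched 4.
No augmenting path remains; maximum matching = 4.
König certificate: {u1, u2, u4, v2} is a vertex cover of size 4 (every listed pair touches it), so no matching can be larger.

4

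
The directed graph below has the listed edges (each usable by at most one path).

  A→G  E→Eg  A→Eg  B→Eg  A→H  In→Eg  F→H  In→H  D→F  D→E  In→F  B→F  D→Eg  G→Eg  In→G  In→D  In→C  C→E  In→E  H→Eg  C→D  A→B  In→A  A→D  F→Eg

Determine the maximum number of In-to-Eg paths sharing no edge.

Assign every edge capacity 1; by Menger, the answer equals the max flow.
Path In→Eg (+1); total 1.
Path In→A→Eg (+1); total 2.
Path In→D→Eg (+1); total 3.
Path In→E→Eg (+1); total 4.
Path In→F→Eg (+1); total 5.
Path In→G→Eg (+1); total 6.
Path In→H→Eg (+1); total 7.
No residual In→Eg path; max flow = 7.
Certifying cut of size 7: {D→Eg, E→Eg, F→Eg, H→Eg, In→A, In→Eg, In→G}.

7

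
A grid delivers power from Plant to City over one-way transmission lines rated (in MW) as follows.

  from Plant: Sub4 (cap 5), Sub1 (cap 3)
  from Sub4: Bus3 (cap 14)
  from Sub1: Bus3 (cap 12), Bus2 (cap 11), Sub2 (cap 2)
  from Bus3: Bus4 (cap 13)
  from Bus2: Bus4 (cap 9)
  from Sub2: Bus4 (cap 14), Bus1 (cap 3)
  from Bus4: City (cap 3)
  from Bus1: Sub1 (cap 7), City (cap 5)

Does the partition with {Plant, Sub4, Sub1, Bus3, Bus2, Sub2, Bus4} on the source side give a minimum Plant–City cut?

No — its capacity is 6, but the minimum cut has capacity 5.

Given cut capacity: 3 + 3 = 6.
Augment Plant→Sub4→Bus3→Bus4→City: bottleneck 3, flow now 3.
Augment Plant→Sub1→Sub2→Bus1→City: bottleneck 2, flow now 5.
No augmenting path remains; maximum flow = 5.
In the residual graph, reachable from Plant: {Plant, Sub4, Sub1, Bus3, Bus2, Bus4}.
Min-cut edges: Sub1→Sub2 (2), Bus4→City (3); capacity 2 + 3 = 5.
Cut capacity 6 exceeds the max flow 5, so it is not minimum.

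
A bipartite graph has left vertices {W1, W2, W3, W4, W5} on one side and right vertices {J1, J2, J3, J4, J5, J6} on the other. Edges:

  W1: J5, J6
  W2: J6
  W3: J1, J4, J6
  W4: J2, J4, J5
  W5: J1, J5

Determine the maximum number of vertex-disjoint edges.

Unit-capacity flow: source→left, listed edges, right→sink; max matching = max flow.
Augmenting path W1→J5 (+1); matched 1.
Augmenting path W2→J6 (+1); matched 2.
Augmenting path W3→J1 (+1); matched 3.
Augmenting path W4→J2 (+1); matched 4.
Augmenting path W5→J1→W3→J4 (+1); matched 5.
No augmenting path remains; maximum matching = 5.
König certificate: {W1, W2, W3, W4, W5} is a vertex cover of size 5 (every listed pair touches it), so no matching can be larger.

5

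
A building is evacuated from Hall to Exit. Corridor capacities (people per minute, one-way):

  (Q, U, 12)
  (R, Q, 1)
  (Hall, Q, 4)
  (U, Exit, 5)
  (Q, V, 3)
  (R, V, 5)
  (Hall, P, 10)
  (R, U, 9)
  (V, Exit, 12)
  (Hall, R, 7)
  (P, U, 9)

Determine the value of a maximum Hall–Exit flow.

Augment Hall→P→U→Exit: bottleneck 5, flow now 5.
Augment Hall→Q→V→Exit: bottleneck 3, flow now 8.
Augment Hall→R→V→Exit: bottleneck 5, flow now 13.
No augmenting path remains; maximum flow = 13.
In the residual graph, reachable from Hall: {Hall, P, Q, R, U}.
Min-cut edges: Q→V (3), R→V (5), U→Exit (5); capacity 3 + 5 + 5 = 13.
This cut is saturated, so no flow can exceed 13.

13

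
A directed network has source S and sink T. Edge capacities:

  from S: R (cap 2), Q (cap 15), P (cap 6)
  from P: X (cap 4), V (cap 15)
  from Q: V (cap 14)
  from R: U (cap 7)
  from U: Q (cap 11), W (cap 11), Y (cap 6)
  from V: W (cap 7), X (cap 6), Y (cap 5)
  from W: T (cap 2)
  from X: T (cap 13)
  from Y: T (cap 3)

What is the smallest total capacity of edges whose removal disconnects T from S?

15

Augment S→P→X→T: bottleneck 4, flow now 4.
Augment S→P→V→W→T: bottleneck 2, flow now 6.
Augment S→Q→V→X→T: bottleneck 6, flow now 12.
Augment S→Q→V→Y→T: bottleneck 3, flow now 15.
No augmenting path remains; maximum flow = 15.
By max-flow min-cut, the minimum cut capacity equals the max flow.
In the residual graph, reachable from S: {S, P, Q, R, U, V, W, Y}.
Min-cut edges: P→X (4), V→X (6), W→T (2), Y→T (3); capacity 4 + 6 + 2 + 3 = 15.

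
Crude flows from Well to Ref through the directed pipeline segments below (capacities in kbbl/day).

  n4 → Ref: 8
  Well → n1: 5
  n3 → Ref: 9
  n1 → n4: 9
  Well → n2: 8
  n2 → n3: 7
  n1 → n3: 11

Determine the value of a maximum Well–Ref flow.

12

Augment Well→n1→n3→Ref: bottleneck 5, flow now 5.
Augment Well→n2→n3→Ref: bottleneck 4, flow now 9.
Augment Well→n2→n3→n1→n4→Ref: bottleneck 3, flow now 12. (uses reverse residual edge)
No augmenting path remains; maximum flow = 12.
In the residual graph, reachable from Well: {Well, n2}.
Min-cut edges: Well→n1 (5), n2→n3 (7); capacity 5 + 7 = 12.
This cut is saturated, so no flow can exceed 12.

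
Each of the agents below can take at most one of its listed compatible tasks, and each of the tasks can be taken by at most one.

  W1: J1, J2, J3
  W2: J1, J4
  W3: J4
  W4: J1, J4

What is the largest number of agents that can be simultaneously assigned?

Unit-capacity flow: source→left, listed edges, right→sink; max matching = max flow.
Augmenting path W1→J1 (+1); matched 1.
Augmenting path W2→J4 (+1); matched 2.
Augmenting path W4→J1→W1→J2 (+1); matched 3.
No augmenting path remains; maximum matching = 3.
König certificate: {W1, J1, J4} is a vertex cover of size 3 (every listed pair touches it), so no matching can be larger.

3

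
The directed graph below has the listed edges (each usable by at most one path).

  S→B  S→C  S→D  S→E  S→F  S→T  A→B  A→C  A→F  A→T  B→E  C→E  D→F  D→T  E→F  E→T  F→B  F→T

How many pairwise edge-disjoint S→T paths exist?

4

Assign every edge capacity 1; by Menger, the answer equals the max flow.
Path S→T (+1); total 1.
Path S→D→T (+1); total 2.
Path S→E→T (+1); total 3.
Path S→F→T (+1); total 4.
No residual S→T path; max flow = 4.
Certifying cut of size 4: {E→T, F→T, S→D, S→T}.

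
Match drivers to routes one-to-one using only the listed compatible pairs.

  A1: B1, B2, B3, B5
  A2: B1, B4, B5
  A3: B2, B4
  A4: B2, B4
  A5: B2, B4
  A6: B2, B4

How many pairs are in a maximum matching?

4

Unit-capacity flow: source→left, listed edges, right→sink; max matching = max flow.
Augmenting path A1→B1 (+1); matched 1.
Augmenting path A2→B4 (+1); matched 2.
Augmenting path A3→B2 (+1); matched 3.
Augmenting path A4→B4→A2→B5 (+1); matched 4.
No augmenting path remains; maximum matching = 4.
König certificate: {A1, A2, B2, B4} is a vertex cover of size 4 (every listed pair touches it), so no matching can be larger.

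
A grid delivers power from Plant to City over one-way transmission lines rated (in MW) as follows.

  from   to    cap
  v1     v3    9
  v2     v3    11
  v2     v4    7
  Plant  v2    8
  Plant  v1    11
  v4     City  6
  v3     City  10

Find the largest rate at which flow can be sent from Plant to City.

Augment Plant→v1→v3→City: bottleneck 9, flow now 9.
Augment Plant→v2→v3→City: bottleneck 1, flow now 10.
Augment Plant→v2→v4→City: bottleneck 6, flow now 16.
No augmenting path remains; maximum flow = 16.
In the residual graph, reachable from Plant: {Plant, v1, v2, v3, v4}.
Min-cut edges: v3→City (10), v4→City (6); capacity 10 + 6 = 16.
This cut is saturated, so no flow can exceed 16.

16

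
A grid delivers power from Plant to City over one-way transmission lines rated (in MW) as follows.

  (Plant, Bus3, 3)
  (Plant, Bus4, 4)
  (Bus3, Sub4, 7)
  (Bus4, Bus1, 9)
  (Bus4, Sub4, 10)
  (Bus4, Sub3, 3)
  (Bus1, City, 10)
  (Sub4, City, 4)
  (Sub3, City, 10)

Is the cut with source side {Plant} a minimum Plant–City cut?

Given cut capacity: 3 + 4 = 7.
Augment Plant→Bus3→Sub4→City: bottleneck 3, flow now 3.
Augment Plant→Bus4→Bus1→City: bottleneck 4, flow now 7.
No augmenting path remains; maximum flow = 7.
Cut capacity 7 equals the max flow, so it is a minimum cut.

Yes — it is a minimum cut (capacity 7).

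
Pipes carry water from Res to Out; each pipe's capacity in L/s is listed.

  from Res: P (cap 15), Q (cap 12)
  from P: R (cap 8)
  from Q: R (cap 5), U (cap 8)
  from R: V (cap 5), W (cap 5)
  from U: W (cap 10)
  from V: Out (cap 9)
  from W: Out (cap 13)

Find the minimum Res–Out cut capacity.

Augment Res→P→R→V→Out: bottleneck 5, flow now 5.
Augment Res→P→R→W→Out: bottleneck 3, flow now 8.
Augment Res→Q→R→W→Out: bottleneck 2, flow now 10.
Augment Res→Q→U→W→Out: bottleneck 8, flow now 18.
No augmenting path remains; maximum flow = 18.
By max-flow min-cut, the minimum cut capacity equals the max flow.
In the residual graph, reachable from Res: {Res, P, Q, R}.
Min-cut edges: Q→U (8), R→V (5), R→W (5); capacity 8 + 5 + 5 = 18.

18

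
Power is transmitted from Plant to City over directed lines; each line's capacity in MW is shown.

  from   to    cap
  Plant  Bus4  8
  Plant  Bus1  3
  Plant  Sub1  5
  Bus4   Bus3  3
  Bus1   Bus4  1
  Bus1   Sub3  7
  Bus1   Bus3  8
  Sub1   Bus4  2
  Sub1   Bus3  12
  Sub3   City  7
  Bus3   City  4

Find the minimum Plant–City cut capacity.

7

Augment Plant→Bus4→Bus3→City: bottleneck 3, flow now 3.
Augment Plant→Bus1→Sub3→City: bottleneck 3, flow now 6.
Augment Plant→Sub1→Bus3→City: bottleneck 1, flow now 7.
No augmenting path remains; maximum flow = 7.
By max-flow min-cut, the minimum cut capacity equals the max flow.
In the residual graph, reachable from Plant: {Plant, Bus4, Sub1, Bus3}.
Min-cut edges: Plant→Bus1 (3), Bus3→City (4); capacity 3 + 4 = 7.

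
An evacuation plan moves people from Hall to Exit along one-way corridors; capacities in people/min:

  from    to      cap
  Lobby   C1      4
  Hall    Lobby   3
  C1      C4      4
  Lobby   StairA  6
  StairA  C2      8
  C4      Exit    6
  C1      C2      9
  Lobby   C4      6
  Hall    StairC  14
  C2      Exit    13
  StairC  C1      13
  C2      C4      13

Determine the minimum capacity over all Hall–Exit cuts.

16

Augment Hall→Lobby→C4→Exit: bottleneck 3, flow now 3.
Augment Hall→StairC→C1→C4→Exit: bottleneck 3, flow now 6.
Augment Hall→StairC→C1→C2→Exit: bottleneck 9, flow now 15.
Augment Hall→StairC→C1→C4→Lobby→StairA→C2→Exit: bottleneck 1, flow now 16. (uses reverse residual edge)
No augmenting path remains; maximum flow = 16.
By max-flow min-cut, the minimum cut capacity equals the max flow.
In the residual graph, reachable from Hall: {Hall, StairC}.
Min-cut edges: Hall→Lobby (3), StairC→C1 (13); capacity 3 + 13 = 16.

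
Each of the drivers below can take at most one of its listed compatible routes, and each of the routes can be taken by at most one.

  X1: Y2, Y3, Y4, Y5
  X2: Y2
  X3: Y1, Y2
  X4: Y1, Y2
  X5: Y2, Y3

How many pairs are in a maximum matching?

4

Unit-capacity flow: source→left, listed edges, right→sink; max matching = max flow.
Augmenting path X1→Y2 (+1); matched 1.
Augmenting path X3→Y1 (+1); matched 2.
Augmenting path X5→Y3 (+1); matched 3.
Augmenting path X2→Y2→X1→Y4 (+1); matched 4.
No augmenting path remains; maximum matching = 4.
König certificate: {X1, X5, Y1, Y2} is a vertex cover of size 4 (every listed pair touches it), so no matching can be larger.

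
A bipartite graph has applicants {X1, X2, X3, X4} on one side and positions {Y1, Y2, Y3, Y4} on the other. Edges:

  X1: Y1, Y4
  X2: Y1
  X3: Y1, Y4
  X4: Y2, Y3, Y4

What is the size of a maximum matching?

Unit-capacity flow: source→left, listed edges, right→sink; max matching = max flow.
Augmenting path X1→Y1 (+1); matched 1.
Augmenting path X3→Y4 (+1); matched 2.
Augmenting path X4→Y2 (+1); matched 3.
No augmenting path remains; maximum matching = 3.
König certificate: {X4, Y1, Y4} is a vertex cover of size 3 (every listed pair touches it), so no matching can be larger.

3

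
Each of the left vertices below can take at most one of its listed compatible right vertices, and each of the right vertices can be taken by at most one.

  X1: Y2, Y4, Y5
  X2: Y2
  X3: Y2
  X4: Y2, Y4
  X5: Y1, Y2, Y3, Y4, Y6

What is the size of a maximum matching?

Unit-capacity flow: source→left, listed edges, right→sink; max matching = max flow.
Augmenting path X1→Y2 (+1); matched 1.
Augmenting path X4→Y4 (+1); matched 2.
Augmenting path X5→Y1 (+1); matched 3.
Augmenting path X2→Y2→X1→Y5 (+1); matched 4.
No augmenting path remains; maximum matching = 4.
König certificate: {X1, X4, X5, Y2} is a vertex cover of size 4 (every listed pair touches it), so no matching can be larger.

4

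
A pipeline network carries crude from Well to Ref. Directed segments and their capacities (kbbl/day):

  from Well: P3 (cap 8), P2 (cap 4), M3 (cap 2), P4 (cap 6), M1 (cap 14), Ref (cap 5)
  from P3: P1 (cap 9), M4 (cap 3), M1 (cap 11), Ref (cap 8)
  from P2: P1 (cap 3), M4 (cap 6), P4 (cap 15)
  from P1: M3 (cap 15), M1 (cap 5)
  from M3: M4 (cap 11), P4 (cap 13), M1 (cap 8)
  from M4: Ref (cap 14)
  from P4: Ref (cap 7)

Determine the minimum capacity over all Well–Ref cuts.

25

Augment Well→Ref: bottleneck 5, flow now 5.
Augment Well→P3→Ref: bottleneck 8, flow now 13.
Augment Well→P4→Ref: bottleneck 6, flow now 19.
Augment Well→P2→M4→Ref: bottleneck 4, flow now 23.
Augment Well→M3→M4→Ref: bottleneck 2, flow now 25.
No augmenting path remains; maximum flow = 25.
By max-flow min-cut, the minimum cut capacity equals the max flow.
In the residual graph, reachable from Well: {Well, M1}.
Min-cut edges: Well→P3 (8), Well→P2 (4), Well→M3 (2), Well→P4 (6), Well→Ref (5); capacity 8 + 4 + 2 + 6 + 5 = 25.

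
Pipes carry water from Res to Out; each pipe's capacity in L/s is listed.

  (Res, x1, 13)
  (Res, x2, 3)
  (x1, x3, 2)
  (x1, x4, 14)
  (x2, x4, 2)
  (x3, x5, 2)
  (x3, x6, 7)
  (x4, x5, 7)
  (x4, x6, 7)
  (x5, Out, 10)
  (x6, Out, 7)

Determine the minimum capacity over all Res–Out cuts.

Augment Res→x1→x3→x5→Out: bottleneck 2, flow now 2.
Augment Res→x1→x4→x5→Out: bottleneck 7, flow now 9.
Augment Res→x1→x4→x6→Out: bottleneck 4, flow now 13.
Augment Res→x2→x4→x6→Out: bottleneck 2, flow now 15.
No augmenting path remains; maximum flow = 15.
By max-flow min-cut, the minimum cut capacity equals the max flow.
In the residual graph, reachable from Res: {Res, x2}.
Min-cut edges: Res→x1 (13), x2→x4 (2); capacity 13 + 2 = 15.

15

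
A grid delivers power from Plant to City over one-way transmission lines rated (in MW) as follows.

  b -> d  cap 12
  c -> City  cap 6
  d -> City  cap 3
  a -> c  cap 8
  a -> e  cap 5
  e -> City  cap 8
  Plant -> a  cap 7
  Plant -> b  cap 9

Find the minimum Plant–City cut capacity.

Augment Plant→a→c→City: bottleneck 6, flow now 6.
Augment Plant→a→e→City: bottleneck 1, flow now 7.
Augment Plant→b→d→City: bottleneck 3, flow now 10.
No augmenting path remains; maximum flow = 10.
By max-flow min-cut, the minimum cut capacity equals the max flow.
In the residual graph, reachable from Plant: {Plant, b, d}.
Min-cut edges: Plant→a (7), d→City (3); capacity 7 + 3 = 10.

10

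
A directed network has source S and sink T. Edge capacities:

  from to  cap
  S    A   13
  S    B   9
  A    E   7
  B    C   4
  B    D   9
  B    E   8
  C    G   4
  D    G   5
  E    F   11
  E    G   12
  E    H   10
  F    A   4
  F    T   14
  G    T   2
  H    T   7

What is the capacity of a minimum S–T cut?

Augment S→A→E→F→T: bottleneck 7, flow now 7.
Augment S→B→C→G→T: bottleneck 2, flow now 9.
Augment S→B→E→F→T: bottleneck 4, flow now 13.
Augment S→B→E→H→T: bottleneck 3, flow now 16.
No augmenting path remains; maximum flow = 16.
By max-flow min-cut, the minimum cut capacity equals the max flow.
In the residual graph, reachable from S: {S, A}.
Min-cut edges: S→B (9), A→E (7); capacity 9 + 7 = 16.

16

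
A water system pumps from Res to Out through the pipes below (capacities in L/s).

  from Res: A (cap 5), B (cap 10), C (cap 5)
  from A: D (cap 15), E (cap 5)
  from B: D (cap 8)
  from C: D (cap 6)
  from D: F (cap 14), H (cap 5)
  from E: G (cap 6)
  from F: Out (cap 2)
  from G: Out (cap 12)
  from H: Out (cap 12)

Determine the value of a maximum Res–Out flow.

Augment Res→A→D→F→Out: bottleneck 2, flow now 2.
Augment Res→A→D→H→Out: bottleneck 3, flow now 5.
Augment Res→B→D→H→Out: bottleneck 2, flow now 7.
Augment Res→B→D→A→E→G→Out: bottleneck 5, flow now 12. (uses reverse residual edge)
No augmenting path remains; maximum flow = 12.
In the residual graph, reachable from Res: {Res, B, C, D, F}.
Min-cut edges: Res→A (5), D→H (5), F→Out (2); capacity 5 + 5 + 2 = 12.
This cut is saturated, so no flow can exceed 12.

12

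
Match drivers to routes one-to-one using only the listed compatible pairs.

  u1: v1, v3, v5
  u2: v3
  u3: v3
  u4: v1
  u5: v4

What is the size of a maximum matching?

Unit-capacity flow: source→left, listed edges, right→sink; max matching = max flow.
Augmenting path u1→v1 (+1); matched 1.
Augmenting path u2→v3 (+1); matched 2.
Augmenting path u5→v4 (+1); matched 3.
Augmenting path u4→v1→u1→v5 (+1); matched 4.
No augmenting path remains; maximum matching = 4.
König certificate: {u1, u4, u5, v3} is a vertex cover of size 4 (every listed pair touches it), so no matching can be larger.

4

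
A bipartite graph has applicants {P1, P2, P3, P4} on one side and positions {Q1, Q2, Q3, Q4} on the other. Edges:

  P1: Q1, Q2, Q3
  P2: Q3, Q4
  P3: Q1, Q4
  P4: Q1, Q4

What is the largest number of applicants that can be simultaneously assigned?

4

Unit-capacity flow: source→left, listed edges, right→sink; max matching = max flow.
Augmenting path P1→Q1 (+1); matched 1.
Augmenting path P2→Q3 (+1); matched 2.
Augmenting path P3→Q4 (+1); matched 3.
Augmenting path P4→Q1→P1→Q2 (+1); matched 4.
No augmenting path remains; maximum matching = 4.
König certificate: {P1, P2, P3, P4} is a vertex cover of size 4 (every listed pair touches it), so no matching can be larger.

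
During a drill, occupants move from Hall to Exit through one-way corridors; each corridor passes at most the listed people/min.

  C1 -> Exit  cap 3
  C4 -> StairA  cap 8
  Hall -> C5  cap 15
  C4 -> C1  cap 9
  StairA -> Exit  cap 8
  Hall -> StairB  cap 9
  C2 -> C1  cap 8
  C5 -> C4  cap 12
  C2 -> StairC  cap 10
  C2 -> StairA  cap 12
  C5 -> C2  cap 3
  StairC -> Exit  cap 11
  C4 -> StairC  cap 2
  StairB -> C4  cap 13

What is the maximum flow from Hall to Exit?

16

Augment Hall→StairB→C4→StairC→Exit: bottleneck 2, flow now 2.
Augment Hall→StairB→C4→StairA→Exit: bottleneck 7, flow now 9.
Augment Hall→C5→C4→StairA→Exit: bottleneck 1, flow now 10.
Augment Hall→C5→C4→C1→Exit: bottleneck 3, flow now 13.
Augment Hall→C5→C2→StairC→Exit: bottleneck 3, flow now 16.
No augmenting path remains; maximum flow = 16.
In the residual graph, reachable from Hall: {Hall, StairB, C5, C4, C1}.
Min-cut edges: C5→C2 (3), C4→StairC (2), C4→StairA (8), C1→Exit (3); capacity 3 + 2 + 8 + 3 = 16.
This cut is saturated, so no flow can exceed 16.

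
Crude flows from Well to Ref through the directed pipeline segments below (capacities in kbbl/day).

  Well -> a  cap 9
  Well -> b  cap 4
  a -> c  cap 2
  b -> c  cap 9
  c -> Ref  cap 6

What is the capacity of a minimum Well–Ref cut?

6

Augment Well→a→c→Ref: bottleneck 2, flow now 2.
Augment Well→b→c→Ref: bottleneck 4, flow now 6.
No augmenting path remains; maximum flow = 6.
By max-flow min-cut, the minimum cut capacity equals the max flow.
In the residual graph, reachable from Well: {Well, a}.
Min-cut edges: Well→b (4), a→c (2); capacity 4 + 2 = 6.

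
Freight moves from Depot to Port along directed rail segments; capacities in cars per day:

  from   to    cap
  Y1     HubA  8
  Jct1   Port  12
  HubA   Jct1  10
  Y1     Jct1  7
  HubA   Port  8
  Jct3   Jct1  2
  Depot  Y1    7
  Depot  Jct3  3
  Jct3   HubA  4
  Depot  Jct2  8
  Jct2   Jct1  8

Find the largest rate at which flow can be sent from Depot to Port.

Augment Depot→Jct3→Jct1→Port: bottleneck 2, flow now 2.
Augment Depot→Jct3→HubA→Port: bottleneck 1, flow now 3.
Augment Depot→Y1→Jct1→Port: bottleneck 7, flow now 10.
Augment Depot→Jct2→Jct1→Port: bottleneck 3, flow now 13.
Augment Depot→Jct2→Jct1→Jct3→HubA→Port: bottleneck 2, flow now 15. (uses reverse residual edge)
Augment Depot→Jct2→Jct1→Y1→HubA→Port: bottleneck 3, flow now 18. (uses reverse residual edge)
No augmenting path remains; maximum flow = 18.
In the residual graph, reachable from Depot: {Depot}.
Min-cut edges: Depot→Jct3 (3), Depot→Y1 (7), Depot→Jct2 (8); capacity 3 + 7 + 8 = 18.
This cut is saturated, so no flow can exceed 18.

18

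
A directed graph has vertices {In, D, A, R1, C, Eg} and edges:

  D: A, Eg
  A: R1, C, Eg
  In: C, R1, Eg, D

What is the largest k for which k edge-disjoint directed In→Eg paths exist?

2

Assign every edge capacity 1; by Menger, the answer equals the max flow.
Path In→Eg (+1); total 1.
Path In→D→Eg (+1); total 2.
No residual In→Eg path; max flow = 2.
Certifying cut of size 2: {In→D, In→Eg}.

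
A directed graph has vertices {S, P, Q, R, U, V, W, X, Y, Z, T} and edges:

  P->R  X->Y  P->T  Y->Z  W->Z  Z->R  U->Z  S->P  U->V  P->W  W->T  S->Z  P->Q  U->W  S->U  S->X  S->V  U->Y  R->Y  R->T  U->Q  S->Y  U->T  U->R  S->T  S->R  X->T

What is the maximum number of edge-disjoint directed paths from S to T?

Assign every edge capacity 1; by Menger, the answer equals the max flow.
Path S→T (+1); total 1.
Path S→P→T (+1); total 2.
Path S→R→T (+1); total 3.
Path S→U→T (+1); total 4.
Path S→X→T (+1); total 5.
No residual S→T path; max flow = 5.
Certifying cut of size 5: {R→T, S→P, S→T, S→U, S→X}.

5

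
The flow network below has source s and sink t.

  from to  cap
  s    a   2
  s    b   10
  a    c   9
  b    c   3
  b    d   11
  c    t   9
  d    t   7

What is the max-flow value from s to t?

Augment s→a→c→t: bottleneck 2, flow now 2.
Augment s→b→c→t: bottleneck 3, flow now 5.
Augment s→b→d→t: bottleneck 7, flow now 12.
No augmenting path remains; maximum flow = 12.
In the residual graph, reachable from s: {s}.
Min-cut edges: s→a (2), s→b (10); capacity 2 + 10 = 12.
This cut is saturated, so no flow can exceed 12.

12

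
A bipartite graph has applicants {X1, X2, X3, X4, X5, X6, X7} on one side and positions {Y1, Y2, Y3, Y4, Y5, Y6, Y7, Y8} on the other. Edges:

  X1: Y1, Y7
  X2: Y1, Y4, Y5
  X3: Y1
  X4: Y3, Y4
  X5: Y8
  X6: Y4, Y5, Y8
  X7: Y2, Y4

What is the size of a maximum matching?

7

Unit-capacity flow: source→left, listed edges, right→sink; max matching = max flow.
Augmenting path X1→Y1 (+1); matched 1.
Augmenting path X2→Y4 (+1); matched 2.
Augmenting path X4→Y3 (+1); matched 3.
Augmenting path X5→Y8 (+1); matched 4.
Augmenting path X6→Y5 (+1); matched 5.
Augmenting path X7→Y2 (+1); matched 6.
Augmenting path X3→Y1→X1→Y7 (+1); matched 7.
No augmenting path remains; maximum matching = 7.
König certificate: {X1, X2, X3, X4, X5, X6, X7} is a vertex cover of size 7 (every listed pair touches it), so no matching can be larger.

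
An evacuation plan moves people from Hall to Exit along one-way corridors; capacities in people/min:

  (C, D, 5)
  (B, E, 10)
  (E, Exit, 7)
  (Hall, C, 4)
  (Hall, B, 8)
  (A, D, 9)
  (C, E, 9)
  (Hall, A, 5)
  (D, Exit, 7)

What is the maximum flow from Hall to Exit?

Augment Hall→A→D→Exit: bottleneck 5, flow now 5.
Augment Hall→B→E→Exit: bottleneck 7, flow now 12.
Augment Hall→C→D→Exit: bottleneck 2, flow now 14.
No augmenting path remains; maximum flow = 14.
In the residual graph, reachable from Hall: {Hall, A, B, C, D, E}.
Min-cut edges: D→Exit (7), E→Exit (7); capacity 7 + 7 = 14.
This cut is saturated, so no flow can exceed 14.

14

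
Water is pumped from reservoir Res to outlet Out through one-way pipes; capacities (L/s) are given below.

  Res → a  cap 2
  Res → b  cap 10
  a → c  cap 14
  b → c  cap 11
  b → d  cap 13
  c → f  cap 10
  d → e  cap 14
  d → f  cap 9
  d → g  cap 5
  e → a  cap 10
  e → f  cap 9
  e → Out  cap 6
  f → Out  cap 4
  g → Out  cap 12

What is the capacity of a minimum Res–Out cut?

12

Augment Res→a→c→f→Out: bottleneck 2, flow now 2.
Augment Res→b→c→f→Out: bottleneck 2, flow now 4.
Augment Res→b→d→e→Out: bottleneck 6, flow now 10.
Augment Res→b→d→g→Out: bottleneck 2, flow now 12.
No augmenting path remains; maximum flow = 12.
By max-flow min-cut, the minimum cut capacity equals the max flow.
In the residual graph, reachable from Res: {Res}.
Min-cut edges: Res→a (2), Res→b (10); capacity 2 + 10 = 12.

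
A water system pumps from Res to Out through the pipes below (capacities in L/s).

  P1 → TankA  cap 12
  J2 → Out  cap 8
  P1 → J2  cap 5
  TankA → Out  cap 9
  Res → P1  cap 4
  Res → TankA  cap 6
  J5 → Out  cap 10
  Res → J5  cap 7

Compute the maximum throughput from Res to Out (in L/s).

17

Augment Res→J5→Out: bottleneck 7, flow now 7.
Augment Res→TankA→Out: bottleneck 6, flow now 13.
Augment Res→P1→J2→Out: bottleneck 4, flow now 17.
No augmenting path remains; maximum flow = 17.
In the residual graph, reachable from Res: {Res}.
Min-cut edges: Res→J5 (7), Res→P1 (4), Res→TankA (6); capacity 7 + 4 + 6 = 17.
This cut is saturated, so no flow can exceed 17.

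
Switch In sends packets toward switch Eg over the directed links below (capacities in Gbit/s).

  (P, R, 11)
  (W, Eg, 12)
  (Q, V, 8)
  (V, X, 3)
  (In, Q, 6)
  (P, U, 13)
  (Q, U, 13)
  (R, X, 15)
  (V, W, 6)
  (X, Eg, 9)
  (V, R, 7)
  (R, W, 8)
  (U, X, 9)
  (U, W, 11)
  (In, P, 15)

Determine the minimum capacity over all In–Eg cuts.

Augment In→P→R→W→Eg: bottleneck 8, flow now 8.
Augment In→P→R→X→Eg: bottleneck 3, flow now 11.
Augment In→P→U→W→Eg: bottleneck 4, flow now 15.
Augment In→Q→U→X→Eg: bottleneck 6, flow now 21.
No augmenting path remains; maximum flow = 21.
By max-flow min-cut, the minimum cut capacity equals the max flow.
In the residual graph, reachable from In: {In}.
Min-cut edges: In→P (15), In→Q (6); capacity 15 + 6 = 21.

21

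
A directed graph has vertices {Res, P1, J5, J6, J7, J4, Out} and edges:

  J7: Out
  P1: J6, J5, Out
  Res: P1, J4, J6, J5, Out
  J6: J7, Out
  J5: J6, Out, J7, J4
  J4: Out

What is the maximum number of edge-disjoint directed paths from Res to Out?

Assign every edge capacity 1; by Menger, the answer equals the max flow.
Path Res→Out (+1); total 1.
Path Res→P1→Out (+1); total 2.
Path Res→J5→Out (+1); total 3.
Path Res→J6→Out (+1); total 4.
Path Res→J4→Out (+1); total 5.
No residual Res→Out path; max flow = 5.
Certifying cut of size 5: {Res→J4, Res→J5, Res→J6, Res→Out, Res→P1}.

5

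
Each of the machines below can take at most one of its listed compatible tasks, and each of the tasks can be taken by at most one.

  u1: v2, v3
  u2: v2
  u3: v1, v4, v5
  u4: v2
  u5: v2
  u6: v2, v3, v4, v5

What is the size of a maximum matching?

Unit-capacity flow: source→left, listed edges, right→sink; max matching = max flow.
Augmenting path u1→v2 (+1); matched 1.
Augmenting path u3→v1 (+1); matched 2.
Augmenting path u6→v3 (+1); matched 3.
Augmenting path u2→v2→u1→v3→u6→v4 (+1); matched 4.
No augmenting path remains; maximum matching = 4.
König certificate: {u1, u3, u6, v2} is a vertex cover of size 4 (every listed pair touches it), so no matching can be larger.

4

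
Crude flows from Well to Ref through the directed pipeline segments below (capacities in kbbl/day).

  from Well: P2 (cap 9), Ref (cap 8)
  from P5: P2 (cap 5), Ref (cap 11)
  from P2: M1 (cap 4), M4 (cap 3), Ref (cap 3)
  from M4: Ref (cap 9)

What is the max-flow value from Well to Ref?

Augment Well→Ref: bottleneck 8, flow now 8.
Augment Well→P2→Ref: bottleneck 3, flow now 11.
Augment Well→P2→M4→Ref: bottleneck 3, flow now 14.
No augmenting path remains; maximum flow = 14.
In the residual graph, reachable from Well: {Well, P2, M1}.
Min-cut edges: Well→Ref (8), P2→M4 (3), P2→Ref (3); capacity 8 + 3 + 3 = 14.
This cut is saturated, so no flow can exceed 14.

14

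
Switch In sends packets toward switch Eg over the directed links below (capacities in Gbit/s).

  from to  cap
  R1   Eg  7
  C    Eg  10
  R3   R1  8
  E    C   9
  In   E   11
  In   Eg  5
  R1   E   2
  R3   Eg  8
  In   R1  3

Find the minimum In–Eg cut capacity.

Augment In→Eg: bottleneck 5, flow now 5.
Augment In→R1→Eg: bottleneck 3, flow now 8.
Augment In→E→C→Eg: bottleneck 9, flow now 17.
No augmenting path remains; maximum flow = 17.
By max-flow min-cut, the minimum cut capacity equals the max flow.
In the residual graph, reachable from In: {In, E}.
Min-cut edges: In→R1 (3), In→Eg (5), E→C (9); capacity 3 + 5 + 9 = 17.

17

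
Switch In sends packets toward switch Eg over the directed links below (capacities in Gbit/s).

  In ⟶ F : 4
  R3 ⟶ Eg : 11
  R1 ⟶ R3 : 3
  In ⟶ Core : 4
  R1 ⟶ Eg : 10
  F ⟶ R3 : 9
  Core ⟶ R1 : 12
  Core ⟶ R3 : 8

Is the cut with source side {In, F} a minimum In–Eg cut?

Given cut capacity: 4 + 9 = 13.
Augment In→F→R3→Eg: bottleneck 4, flow now 4.
Augment In→Core→R3→Eg: bottleneck 4, flow now 8.
No augmenting path remains; maximum flow = 8.
In the residual graph, reachable from In: {In}.
Min-cut edges: In→F (4), In→Core (4); capacity 4 + 4 = 8.
Cut capacity 13 exceeds the max flow 8, so it is not minimum.

No — its capacity is 13, but the minimum cut has capacity 8.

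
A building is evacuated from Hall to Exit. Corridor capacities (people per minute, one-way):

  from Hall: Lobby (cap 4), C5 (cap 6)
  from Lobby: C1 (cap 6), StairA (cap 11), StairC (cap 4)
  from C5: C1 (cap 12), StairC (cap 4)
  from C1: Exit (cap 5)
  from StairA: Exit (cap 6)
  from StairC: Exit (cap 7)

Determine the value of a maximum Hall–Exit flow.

Augment Hall→Lobby→C1→Exit: bottleneck 4, flow now 4.
Augment Hall→C5→C1→Exit: bottleneck 1, flow now 5.
Augment Hall→C5→StairC→Exit: bottleneck 4, flow now 9.
Augment Hall→C5→C1→Lobby→StairA→Exit: bottleneck 1, flow now 10. (uses reverse residual edge)
No augmenting path remains; maximum flow = 10.
In the residual graph, reachable from Hall: {Hall}.
Min-cut edges: Hall→Lobby (4), Hall→C5 (6); capacity 4 + 6 = 10.
This cut is saturated, so no flow can exceed 10.

10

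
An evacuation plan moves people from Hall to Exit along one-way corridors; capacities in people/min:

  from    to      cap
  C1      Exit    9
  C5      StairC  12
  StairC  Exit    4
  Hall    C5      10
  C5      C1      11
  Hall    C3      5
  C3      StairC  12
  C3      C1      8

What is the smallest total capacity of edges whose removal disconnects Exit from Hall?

Augment Hall→C5→StairC→Exit: bottleneck 4, flow now 4.
Augment Hall→C5→C1→Exit: bottleneck 6, flow now 10.
Augment Hall→C3→C1→Exit: bottleneck 3, flow now 13.
No augmenting path remains; maximum flow = 13.
By max-flow min-cut, the minimum cut capacity equals the max flow.
In the residual graph, reachable from Hall: {Hall, C5, C3, StairC, C1}.
Min-cut edges: StairC→Exit (4), C1→Exit (9); capacity 4 + 9 = 13.

13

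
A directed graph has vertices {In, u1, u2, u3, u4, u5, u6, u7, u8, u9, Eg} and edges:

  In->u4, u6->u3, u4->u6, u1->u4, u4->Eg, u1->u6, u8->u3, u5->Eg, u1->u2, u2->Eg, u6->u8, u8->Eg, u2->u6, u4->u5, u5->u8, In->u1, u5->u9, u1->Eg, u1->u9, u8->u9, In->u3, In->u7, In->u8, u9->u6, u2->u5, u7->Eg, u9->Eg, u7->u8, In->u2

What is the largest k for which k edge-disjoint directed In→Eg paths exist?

5

Assign every edge capacity 1; by Menger, the answer equals the max flow.
Path In→u1→Eg (+1); total 1.
Path In→u2→Eg (+1); total 2.
Path In→u4→Eg (+1); total 3.
Path In→u7→Eg (+1); total 4.
Path In→u8→Eg (+1); total 5.
No residual In→Eg path; max flow = 5.
Certifying cut of size 5: {In→u1, In→u2, In→u4, In→u7, In→u8}.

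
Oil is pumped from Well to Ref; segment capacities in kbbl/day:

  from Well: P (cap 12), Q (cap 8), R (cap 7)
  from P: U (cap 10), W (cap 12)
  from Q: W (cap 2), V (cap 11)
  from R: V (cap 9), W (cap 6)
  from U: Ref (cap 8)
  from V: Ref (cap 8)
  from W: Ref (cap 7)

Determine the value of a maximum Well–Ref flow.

Augment Well→P→U→Ref: bottleneck 8, flow now 8.
Augment Well→P→W→Ref: bottleneck 4, flow now 12.
Augment Well→Q→V→Ref: bottleneck 8, flow now 20.
Augment Well→R→W→Ref: bottleneck 3, flow now 23.
No augmenting path remains; maximum flow = 23.
In the residual graph, reachable from Well: {Well, P, Q, R, U, V, W}.
Min-cut edges: U→Ref (8), V→Ref (8), W→Ref (7); capacity 8 + 8 + 7 = 23.
This cut is saturated, so no flow can exceed 23.

23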